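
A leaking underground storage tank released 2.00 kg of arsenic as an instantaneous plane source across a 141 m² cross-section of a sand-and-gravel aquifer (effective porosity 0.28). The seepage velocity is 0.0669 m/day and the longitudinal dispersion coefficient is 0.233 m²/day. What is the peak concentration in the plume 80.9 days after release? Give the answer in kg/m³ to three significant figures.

0.00329 kg/m³

The peak of an instantaneous 1D plume sits at x = vt; there the Gaussian factor is 1 and C_max = M/(n_e·A·√(4πDt)), where n_e·A is the pore area the mass is dissolved in.
√(4πDt) = √(4π × 0.233 × 80.9) = 15.39 m, so C_max = 2.00/(0.28 × 141 × 15.39) = 0.00329 kg/m³.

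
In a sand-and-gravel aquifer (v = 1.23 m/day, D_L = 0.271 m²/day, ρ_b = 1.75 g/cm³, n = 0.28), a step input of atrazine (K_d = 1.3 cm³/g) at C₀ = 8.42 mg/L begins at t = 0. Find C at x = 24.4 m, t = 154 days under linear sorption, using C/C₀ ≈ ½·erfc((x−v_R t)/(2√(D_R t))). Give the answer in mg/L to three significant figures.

0.962 mg/L

Retardation factor R = 1 + ρ_b·K_d/n = 1 + 1.75 × 1.3/0.28 = 9.125.
Sorption retards both mechanisms: v_R = v/R = 0.1348 m/day, D_R = D/R = 0.02970 m²/day.
v_R·t = 0.1348 × 154 = 20.7592 m; 2√(D_R t) = 4.277 m; argument = (24.4 − 20.7592)/4.277 = 0.8513.
C = C₀ × ½·erfc(0.8513) = 8.42 × 0.1143 = 0.962 mg/L.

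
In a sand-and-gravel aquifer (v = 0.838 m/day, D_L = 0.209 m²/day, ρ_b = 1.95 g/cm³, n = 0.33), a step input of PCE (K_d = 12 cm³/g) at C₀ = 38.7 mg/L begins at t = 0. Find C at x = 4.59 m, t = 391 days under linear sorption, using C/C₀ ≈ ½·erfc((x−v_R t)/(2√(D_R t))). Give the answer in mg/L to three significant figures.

Retardation factor R = 1 + ρ_b·K_d/n = 1 + 1.95 × 12/0.33 = 71.91.
Sorption retards both mechanisms: v_R = v/R = 0.01165 m/day, D_R = D/R = 0.002906 m²/day.
v_R·t = 0.01165 × 391 = 4.55515 m; 2√(D_R t) = 2.132 m; argument = (4.59 − 4.55515)/2.132 = 0.01635.
C = C₀ × ½·erfc(0.01635) = 38.7 × 0.4908 = 19.0 mg/L.

19.0 mg/L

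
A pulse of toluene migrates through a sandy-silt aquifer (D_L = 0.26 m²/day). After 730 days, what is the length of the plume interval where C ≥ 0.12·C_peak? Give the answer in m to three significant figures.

80.2 m

The plume is Gaussian with σ = √(2Dt) = √(2 × 0.26 × 730) = 19.48 m.
C/C_peak = exp(−Δx²/(2σ²)) = 0.12 ⇒ Δx = σ·√(−2 ln 0.12) = 19.48 × 2.059 = 40.11 m.
Width = 2Δx = 80.2 m.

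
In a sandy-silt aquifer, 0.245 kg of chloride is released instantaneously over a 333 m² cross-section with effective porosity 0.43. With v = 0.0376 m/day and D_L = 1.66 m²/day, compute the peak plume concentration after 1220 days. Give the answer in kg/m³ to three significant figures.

1.07e-05 kg/m³

The peak of an instantaneous 1D plume sits at x = vt; there the Gaussian factor is 1 and C_max = M/(n_e·A·√(4πDt)), where n_e·A is the pore area the mass is dissolved in.
√(4πDt) = √(4π × 1.66 × 1220) = 159.5 m, so C_max = 0.245/(0.43 × 333 × 159.5) = 1.07e-05 kg/m³.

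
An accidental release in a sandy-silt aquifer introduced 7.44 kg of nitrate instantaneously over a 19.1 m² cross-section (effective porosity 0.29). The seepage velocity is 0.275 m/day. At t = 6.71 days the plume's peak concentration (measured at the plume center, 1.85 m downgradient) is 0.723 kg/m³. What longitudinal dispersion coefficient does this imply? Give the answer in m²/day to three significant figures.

At the plume center C_max = M/(n_e·A·√(4πDt)), so D = M²/(4πt·(n_e·A·C_max)²).
n_e·A·C_max = 0.29 × 19.1 × 0.723 = 4.005 kg/m.
D = 7.44²/(4π × 6.71 × 4.005²) = 0.0409 m²/day.

0.0409 m²/day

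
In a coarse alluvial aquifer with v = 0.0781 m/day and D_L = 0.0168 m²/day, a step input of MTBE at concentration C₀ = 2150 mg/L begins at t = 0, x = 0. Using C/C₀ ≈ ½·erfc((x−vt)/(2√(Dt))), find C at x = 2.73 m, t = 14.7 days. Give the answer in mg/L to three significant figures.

26.2 mg/L

For a continuous step input, C/C₀ ≈ ½·erfc((x−vt)/(2√(Dt))).
vt = 0.0781 × 14.7 = 1.14807 m and 2√(Dt) = 2√(0.0168 × 14.7) = 0.9939 m.
Argument (x−vt)/(2√(Dt)) = (2.73 − 1.14807)/0.9939 = 1.592; ½·erfc(1.592) = 0.01218.
C = 2150 × 0.01218 = 26.2 mg/L.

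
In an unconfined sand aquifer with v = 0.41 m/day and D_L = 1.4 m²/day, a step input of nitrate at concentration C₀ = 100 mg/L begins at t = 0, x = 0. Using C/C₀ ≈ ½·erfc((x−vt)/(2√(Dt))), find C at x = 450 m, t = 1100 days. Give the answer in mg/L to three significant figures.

50.7 mg/L

For a continuous step input, C/C₀ ≈ ½·erfc((x−vt)/(2√(Dt))).
vt = 0.41 × 1100 = 451 m and 2√(Dt) = 2√(1.4 × 1100) = 78.49 m.
Argument (x−vt)/(2√(Dt)) = (450 − 451)/78.49 = -0.01274; ½·erfc(-0.01274) = 0.5072.
C = 100 × 0.5072 = 50.7 mg/L.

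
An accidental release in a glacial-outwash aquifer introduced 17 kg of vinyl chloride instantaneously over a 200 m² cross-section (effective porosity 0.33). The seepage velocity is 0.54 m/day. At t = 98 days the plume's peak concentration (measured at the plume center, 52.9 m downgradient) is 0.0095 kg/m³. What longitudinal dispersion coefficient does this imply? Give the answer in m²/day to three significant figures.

0.597 m²/day

At the plume center C_max = M/(n_e·A·√(4πDt)), so D = M²/(4πt·(n_e·A·C_max)²).
n_e·A·C_max = 0.33 × 200 × 0.0095 = 0.6270 kg/m.
D = 17²/(4π × 98 × 0.6270²) = 0.597 m²/day.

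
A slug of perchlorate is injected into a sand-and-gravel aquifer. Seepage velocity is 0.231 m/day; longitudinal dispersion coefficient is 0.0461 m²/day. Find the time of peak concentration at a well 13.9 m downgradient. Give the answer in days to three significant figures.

59.3 days

For the 1D instantaneous-source solution, setting ∂C/∂t = 0 at fixed x gives v²t² + 2Dt − x² = 0, so t = (√(D² + v²x²) − D)/v².
√(D² + v²x²) = √(0.0461² + 0.231² × 13.9²) = 3.211; v² = 0.053361.
t = (3.211 − 0.0461)/0.053361 = 59.3 days (vs. the pure-advection estimate x/v = 60.2 d).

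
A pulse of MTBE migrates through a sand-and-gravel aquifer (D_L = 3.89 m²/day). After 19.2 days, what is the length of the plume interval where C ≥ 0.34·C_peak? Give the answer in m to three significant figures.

The plume is Gaussian with σ = √(2Dt) = √(2 × 3.89 × 19.2) = 12.22 m.
C/C_peak = exp(−Δx²/(2σ²)) = 0.34 ⇒ Δx = σ·√(−2 ln 0.34) = 12.22 × 1.469 = 17.95 m.
Width = 2Δx = 35.9 m.

35.9 m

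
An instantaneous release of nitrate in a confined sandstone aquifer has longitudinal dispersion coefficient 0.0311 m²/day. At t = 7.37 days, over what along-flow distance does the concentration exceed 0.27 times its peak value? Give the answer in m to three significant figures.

The plume is Gaussian with σ = √(2Dt) = √(2 × 0.0311 × 7.37) = 0.6771 m.
C/C_peak = exp(−Δx²/(2σ²)) = 0.27 ⇒ Δx = σ·√(−2 ln 0.27) = 0.6771 × 1.618 = 1.096 m.
Width = 2Δx = 2.19 m.

2.19 m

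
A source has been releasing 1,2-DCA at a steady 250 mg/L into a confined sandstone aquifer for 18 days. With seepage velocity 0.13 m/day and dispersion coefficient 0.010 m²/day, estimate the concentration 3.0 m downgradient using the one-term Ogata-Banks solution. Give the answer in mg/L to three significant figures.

For a continuous step input, C/C₀ ≈ ½·erfc((x−vt)/(2√(Dt))).
vt = 0.13 × 18 = 2.34 m and 2√(Dt) = 2√(0.010 × 18) = 0.8485 m.
Argument (x−vt)/(2√(Dt)) = (3.0 − 2.34)/0.8485 = 0.7778; ½·erfc(0.7778) = 0.1357.
C = 250 × 0.1357 = 33.9 mg/L.

33.9 mg/L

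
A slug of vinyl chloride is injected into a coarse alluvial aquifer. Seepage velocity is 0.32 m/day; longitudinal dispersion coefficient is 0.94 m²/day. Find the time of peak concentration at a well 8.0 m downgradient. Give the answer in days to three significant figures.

17.5 days

For the 1D instantaneous-source solution, setting ∂C/∂t = 0 at fixed x gives v²t² + 2Dt − x² = 0, so t = (√(D² + v²x²) − D)/v².
√(D² + v²x²) = √(0.94² + 0.32² × 8.0²) = 2.727; v² = 0.1024.
t = (2.727 − 0.94)/0.1024 = 17.5 days (vs. the pure-advection estimate x/v = 25.0 d).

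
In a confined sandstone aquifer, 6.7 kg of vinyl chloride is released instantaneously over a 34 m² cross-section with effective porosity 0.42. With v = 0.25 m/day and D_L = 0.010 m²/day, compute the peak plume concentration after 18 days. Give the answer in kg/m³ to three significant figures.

The peak of an instantaneous 1D plume sits at x = vt; there the Gaussian factor is 1 and C_max = M/(n_e·A·√(4πDt)), where n_e·A is the pore area the mass is dissolved in.
√(4πDt) = √(4π × 0.010 × 18) = 1.504 m, so C_max = 6.7/(0.42 × 34 × 1.504) = 0.312 kg/m³.

0.312 kg/m³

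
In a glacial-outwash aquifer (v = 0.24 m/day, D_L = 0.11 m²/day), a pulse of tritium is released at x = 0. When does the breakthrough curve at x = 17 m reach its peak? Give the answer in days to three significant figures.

68.9 days

For the 1D instantaneous-source solution, setting ∂C/∂t = 0 at fixed x gives v²t² + 2Dt − x² = 0, so t = (√(D² + v²x²) − D)/v².
√(D² + v²x²) = √(0.11² + 0.24² × 17²) = 4.081; v² = 0.0576.
t = (4.081 − 0.11)/0.0576 = 68.9 days (vs. the pure-advection estimate x/v = 70.8 d).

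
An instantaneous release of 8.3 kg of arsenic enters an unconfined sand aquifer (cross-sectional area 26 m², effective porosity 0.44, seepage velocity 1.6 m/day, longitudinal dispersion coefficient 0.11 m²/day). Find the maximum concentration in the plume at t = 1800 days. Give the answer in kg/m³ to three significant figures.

The peak of an instantaneous 1D plume sits at x = vt; there the Gaussian factor is 1 and C_max = M/(n_e·A·√(4πDt)), where n_e·A is the pore area the mass is dissolved in.
√(4πDt) = √(4π × 0.11 × 1800) = 49.88 m, so C_max = 8.3/(0.44 × 26 × 49.88) = 0.0145 kg/m³.

0.0145 kg/m³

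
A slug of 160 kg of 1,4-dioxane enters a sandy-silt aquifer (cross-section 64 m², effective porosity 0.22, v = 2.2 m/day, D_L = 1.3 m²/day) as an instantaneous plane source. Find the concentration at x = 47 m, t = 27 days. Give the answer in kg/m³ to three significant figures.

0.181 kg/m³

For an instantaneous plane source, C(x,t) = M/(n_e·A·√(4πDt)) · exp(−(x−vt)²/(4Dt)), with n_e·A the pore (flow) area.
Plume center vt = 2.2 × 27 = 59.4 m, so the well at 47 m is 12.4 m upgradient of the peak.
√(4πDt) = 21.00 m, giving peak height M/(n_e·A·√(4πDt)) = 160/(0.22 × 64 × 21.00) = 0.5411 kg/m³.
(x−vt)²/(4Dt) = (-12.4)²/(4 × 1.3 × 27) = 1.095; exp(−1.095) = 0.3345.
C = 0.5411 × 0.3345 = 0.181 kg/m³.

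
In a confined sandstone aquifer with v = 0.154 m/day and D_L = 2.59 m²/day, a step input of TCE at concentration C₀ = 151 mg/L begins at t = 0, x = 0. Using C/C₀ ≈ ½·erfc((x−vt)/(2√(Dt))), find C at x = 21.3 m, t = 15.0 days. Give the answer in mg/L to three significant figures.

2.36 mg/L

For a continuous step input, C/C₀ ≈ ½·erfc((x−vt)/(2√(Dt))).
vt = 0.154 × 15.0 = 2.31 m and 2√(Dt) = 2√(2.59 × 15.0) = 12.47 m.
Argument (x−vt)/(2√(Dt)) = (21.3 − 2.31)/12.47 = 1.523; ½·erfc(1.523) = 0.01563.
C = 151 × 0.01563 = 2.36 mg/L.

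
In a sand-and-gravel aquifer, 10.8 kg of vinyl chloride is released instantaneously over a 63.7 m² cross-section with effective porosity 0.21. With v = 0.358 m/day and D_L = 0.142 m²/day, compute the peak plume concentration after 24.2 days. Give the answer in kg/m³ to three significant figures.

0.123 kg/m³

The peak of an instantaneous 1D plume sits at x = vt; there the Gaussian factor is 1 and C_max = M/(n_e·A·√(4πDt)), where n_e·A is the pore area the mass is dissolved in.
√(4πDt) = √(4π × 0.142 × 24.2) = 6.571 m, so C_max = 10.8/(0.21 × 63.7 × 6.571) = 0.123 kg/m³.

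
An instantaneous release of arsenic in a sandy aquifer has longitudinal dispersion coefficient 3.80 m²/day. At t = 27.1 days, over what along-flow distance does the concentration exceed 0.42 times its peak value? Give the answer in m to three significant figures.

The plume is Gaussian with σ = √(2Dt) = √(2 × 3.80 × 27.1) = 14.35 m.
C/C_peak = exp(−Δx²/(2σ²)) = 0.42 ⇒ Δx = σ·√(−2 ln 0.42) = 14.35 × 1.317 = 18.90 m.
Width = 2Δx = 37.8 m.

37.8 m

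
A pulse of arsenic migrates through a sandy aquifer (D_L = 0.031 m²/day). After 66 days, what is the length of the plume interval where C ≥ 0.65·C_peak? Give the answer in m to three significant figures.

The plume is Gaussian with σ = √(2Dt) = √(2 × 0.031 × 66) = 2.023 m.
C/C_peak = exp(−Δx²/(2σ²)) = 0.65 ⇒ Δx = σ·√(−2 ln 0.65) = 2.023 × 0.9282 = 1.878 m.
Width = 2Δx = 3.76 m.

3.76 m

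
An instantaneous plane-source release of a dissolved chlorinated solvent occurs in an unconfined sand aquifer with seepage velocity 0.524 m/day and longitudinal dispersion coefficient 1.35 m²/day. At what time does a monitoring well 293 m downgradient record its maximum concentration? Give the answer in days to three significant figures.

For the 1D instantaneous-source solution, setting ∂C/∂t = 0 at fixed x gives v²t² + 2Dt − x² = 0, so t = (√(D² + v²x²) − D)/v².
√(D² + v²x²) = √(1.35² + 0.524² × 293²) = 153.5; v² = 0.274576.
t = (153.5 − 1.35)/0.274576 = 554 days (vs. the pure-advection estimate x/v = 559 d).

554 days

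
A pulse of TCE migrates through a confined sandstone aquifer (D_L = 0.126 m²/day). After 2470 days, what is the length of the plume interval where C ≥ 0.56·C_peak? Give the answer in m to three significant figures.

53.7 m

The plume is Gaussian with σ = √(2Dt) = √(2 × 0.126 × 2470) = 24.95 m.
C/C_peak = exp(−Δx²/(2σ²)) = 0.56 ⇒ Δx = σ·√(−2 ln 0.56) = 24.95 × 1.077 = 26.87 m.
Width = 2Δx = 53.7 m.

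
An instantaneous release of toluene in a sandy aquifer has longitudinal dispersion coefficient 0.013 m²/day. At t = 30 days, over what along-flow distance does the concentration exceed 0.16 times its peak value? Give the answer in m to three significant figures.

The plume is Gaussian with σ = √(2Dt) = √(2 × 0.013 × 30) = 0.8832 m.
C/C_peak = exp(−Δx²/(2σ²)) = 0.16 ⇒ Δx = σ·√(−2 ln 0.16) = 0.8832 × 1.914 = 1.690 m.
Width = 2Δx = 3.38 m.

3.38 m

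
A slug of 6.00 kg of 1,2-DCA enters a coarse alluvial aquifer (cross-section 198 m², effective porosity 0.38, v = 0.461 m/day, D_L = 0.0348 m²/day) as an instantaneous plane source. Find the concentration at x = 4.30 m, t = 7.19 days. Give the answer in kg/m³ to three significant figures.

For an instantaneous plane source, C(x,t) = M/(n_e·A·√(4πDt)) · exp(−(x−vt)²/(4Dt)), with n_e·A the pore (flow) area.
Plume center vt = 0.461 × 7.19 = 3.31459 m, so the well at 4.30 m is 0.98541 m downgradient of the peak.
√(4πDt) = 1.773 m, giving peak height M/(n_e·A·√(4πDt)) = 6.00/(0.38 × 198 × 1.773) = 0.04498 kg/m³.
(x−vt)²/(4Dt) = (0.98541)²/(4 × 0.0348 × 7.19) = 0.9702; exp(−0.9702) = 0.3790.
C = 0.04498 × 0.3790 = 0.0170 kg/m³.

0.0170 kg/m³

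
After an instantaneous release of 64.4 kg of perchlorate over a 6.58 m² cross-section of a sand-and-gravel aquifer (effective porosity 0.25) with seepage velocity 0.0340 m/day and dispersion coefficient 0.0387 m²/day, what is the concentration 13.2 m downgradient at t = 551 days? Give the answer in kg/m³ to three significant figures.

1.67 kg/m³

For an instantaneous plane source, C(x,t) = M/(n_e·A·√(4πDt)) · exp(−(x−vt)²/(4Dt)), with n_e·A the pore (flow) area.
Plume center vt = 0.0340 × 551 = 18.734 m, so the well at 13.2 m is 5.534 m upgradient of the peak.
√(4πDt) = 16.37 m, giving peak height M/(n_e·A·√(4πDt)) = 64.4/(0.25 × 6.58 × 16.37) = 2.392 kg/m³.
(x−vt)²/(4Dt) = (-5.534)²/(4 × 0.0387 × 551) = 0.3591; exp(−0.3591) = 0.6983.
C = 2.392 × 0.6983 = 1.67 kg/m³.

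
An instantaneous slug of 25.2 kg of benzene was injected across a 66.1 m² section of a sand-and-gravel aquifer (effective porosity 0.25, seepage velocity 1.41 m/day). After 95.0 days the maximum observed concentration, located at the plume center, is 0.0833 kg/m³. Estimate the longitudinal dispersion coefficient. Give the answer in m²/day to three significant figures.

0.281 m²/day

At the plume center C_max = M/(n_e·A·√(4πDt)), so D = M²/(4πt·(n_e·A·C_max)²).
n_e·A·C_max = 0.25 × 66.1 × 0.0833 = 1.377 kg/m.
D = 25.2²/(4π × 95.0 × 1.377²) = 0.281 m²/day.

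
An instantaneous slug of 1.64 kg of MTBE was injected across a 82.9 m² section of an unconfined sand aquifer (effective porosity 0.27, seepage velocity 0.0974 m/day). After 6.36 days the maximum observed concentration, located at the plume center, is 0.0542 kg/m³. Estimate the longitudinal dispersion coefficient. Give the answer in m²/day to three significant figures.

At the plume center C_max = M/(n_e·A·√(4πDt)), so D = M²/(4πt·(n_e·A·C_max)²).
n_e·A·C_max = 0.27 × 82.9 × 0.0542 = 1.213 kg/m.
D = 1.64²/(4π × 6.36 × 1.213²) = 0.0229 m²/day.

0.0229 m²/day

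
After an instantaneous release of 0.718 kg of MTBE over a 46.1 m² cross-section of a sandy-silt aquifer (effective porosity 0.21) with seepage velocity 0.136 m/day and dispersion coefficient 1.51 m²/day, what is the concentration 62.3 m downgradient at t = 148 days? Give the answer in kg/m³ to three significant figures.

For an instantaneous plane source, C(x,t) = M/(n_e·A·√(4πDt)) · exp(−(x−vt)²/(4Dt)), with n_e·A the pore (flow) area.
Plume center vt = 0.136 × 148 = 20.128 m, so the well at 62.3 m is 42.172 m downgradient of the peak.
√(4πDt) = 52.99 m, giving peak height M/(n_e·A·√(4πDt)) = 0.718/(0.21 × 46.1 × 52.99) = 0.001400 kg/m³.
(x−vt)²/(4Dt) = (42.172)²/(4 × 1.51 × 148) = 1.990; exp(−1.990) = 0.1367.
C = 0.001400 × 0.1367 = 0.000191 kg/m³.

0.000191 kg/m³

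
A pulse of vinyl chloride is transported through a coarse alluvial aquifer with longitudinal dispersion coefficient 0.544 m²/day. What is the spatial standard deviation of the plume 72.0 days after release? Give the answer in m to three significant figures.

Dispersive spreading gives a Gaussian with σ² = 2Dt; advection only shifts the center.
σ = √(2 × 0.544 × 72.0) = 8.85 m.

8.85 m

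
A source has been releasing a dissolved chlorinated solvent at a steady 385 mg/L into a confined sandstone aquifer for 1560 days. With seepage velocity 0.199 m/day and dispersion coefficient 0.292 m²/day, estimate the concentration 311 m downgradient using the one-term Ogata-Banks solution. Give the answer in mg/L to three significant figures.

190 mg/L

For a continuous step input, C/C₀ ≈ ½·erfc((x−vt)/(2√(Dt))).
vt = 0.199 × 1560 = 310.44 m and 2√(Dt) = 2√(0.292 × 1560) = 42.69 m.
Argument (x−vt)/(2√(Dt)) = (311 − 310.44)/42.69 = 0.01312; ½·erfc(0.01312) = 0.4926.
C = 385 × 0.4926 = 190 mg/L.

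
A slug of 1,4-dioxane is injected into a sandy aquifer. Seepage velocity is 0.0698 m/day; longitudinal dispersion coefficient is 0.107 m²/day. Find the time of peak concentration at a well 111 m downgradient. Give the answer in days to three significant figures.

For the 1D instantaneous-source solution, setting ∂C/∂t = 0 at fixed x gives v²t² + 2Dt − x² = 0, so t = (√(D² + v²x²) − D)/v².
√(D² + v²x²) = √(0.107² + 0.0698² × 111²) = 7.749; v² = 0.00487204.
t = (7.749 − 0.107)/0.00487204 = 1570 days (vs. the pure-advection estimate x/v = 1590 d).

1570 days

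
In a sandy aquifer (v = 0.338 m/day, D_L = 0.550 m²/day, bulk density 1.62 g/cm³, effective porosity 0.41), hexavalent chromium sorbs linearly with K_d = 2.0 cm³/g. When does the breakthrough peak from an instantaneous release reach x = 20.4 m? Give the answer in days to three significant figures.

Retardation factor R = 1 + ρ_b·K_d/n = 1 + 1.62 × 2.0/0.41 = 8.902.
Sorption retards both mechanisms: v_R = v/R = 0.03797 m/day, D_R = D/R = 0.06178 m²/day.
Peak time from v_R²t² + 2D_R t − x² = 0: t = (√(D_R² + v_R²x²) − D_R)/v_R².
√(D_R² + v_R²x²) = √(0.06178² + 0.03797² × 20.4²) = 0.7770; v_R² = 0.001442.
t = (0.7770 − 0.06178)/0.001442 = 496 days.

496 days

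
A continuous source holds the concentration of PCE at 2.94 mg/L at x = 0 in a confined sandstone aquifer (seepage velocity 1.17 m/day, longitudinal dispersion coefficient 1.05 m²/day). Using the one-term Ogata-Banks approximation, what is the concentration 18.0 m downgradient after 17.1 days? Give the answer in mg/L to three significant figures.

For a continuous step input, C/C₀ ≈ ½·erfc((x−vt)/(2√(Dt))).
vt = 1.17 × 17.1 = 20.007 m and 2√(Dt) = 2√(1.05 × 17.1) = 8.475 m.
Argument (x−vt)/(2√(Dt)) = (18.0 − 20.007)/8.475 = -0.2368; ½·erfc(-0.2368) = 0.6311.
C = 2.94 × 0.6311 = 1.86 mg/L.

1.86 mg/L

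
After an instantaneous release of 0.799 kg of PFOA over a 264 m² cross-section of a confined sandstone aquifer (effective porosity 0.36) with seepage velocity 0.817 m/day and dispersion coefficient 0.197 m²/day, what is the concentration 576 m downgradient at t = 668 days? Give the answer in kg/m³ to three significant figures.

For an instantaneous plane source, C(x,t) = M/(n_e·A·√(4πDt)) · exp(−(x−vt)²/(4Dt)), with n_e·A the pore (flow) area.
Plume center vt = 0.817 × 668 = 545.756 m, so the well at 576 m is 30.244 m downgradient of the peak.
√(4πDt) = 40.67 m, giving peak height M/(n_e·A·√(4πDt)) = 0.799/(0.36 × 264 × 40.67) = 0.0002067 kg/m³.
(x−vt)²/(4Dt) = (30.244)²/(4 × 0.197 × 668) = 1.738; exp(−1.738) = 0.1759.
C = 0.0002067 × 0.1759 = 3.64e-05 kg/m³.

3.64e-05 kg/m³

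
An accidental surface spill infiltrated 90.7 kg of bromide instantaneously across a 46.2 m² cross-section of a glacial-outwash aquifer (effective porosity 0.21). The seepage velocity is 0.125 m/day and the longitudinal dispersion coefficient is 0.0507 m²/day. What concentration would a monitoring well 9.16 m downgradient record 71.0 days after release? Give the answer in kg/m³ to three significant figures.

For an instantaneous plane source, C(x,t) = M/(n_e·A·√(4πDt)) · exp(−(x−vt)²/(4Dt)), with n_e·A the pore (flow) area.
Plume center vt = 0.125 × 71.0 = 8.875 m, so the well at 9.16 m is 0.285 m downgradient of the peak.
√(4πDt) = 6.726 m, giving peak height M/(n_e·A·√(4πDt)) = 90.7/(0.21 × 46.2 × 6.726) = 1.390 kg/m³.
(x−vt)²/(4Dt) = (0.285)²/(4 × 0.0507 × 71.0) = 0.005641; exp(−0.005641) = 0.9944.
C = 1.390 × 0.9944 = 1.38 kg/m³.

1.38 kg/m³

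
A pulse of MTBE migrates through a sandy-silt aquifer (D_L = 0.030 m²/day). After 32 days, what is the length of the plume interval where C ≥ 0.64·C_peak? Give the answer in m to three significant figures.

The plume is Gaussian with σ = √(2Dt) = √(2 × 0.030 × 32) = 1.386 m.
C/C_peak = exp(−Δx²/(2σ²)) = 0.64 ⇒ Δx = σ·√(−2 ln 0.64) = 1.386 × 0.9448 = 1.309 m.
Width = 2Δx = 2.62 m.

2.62 m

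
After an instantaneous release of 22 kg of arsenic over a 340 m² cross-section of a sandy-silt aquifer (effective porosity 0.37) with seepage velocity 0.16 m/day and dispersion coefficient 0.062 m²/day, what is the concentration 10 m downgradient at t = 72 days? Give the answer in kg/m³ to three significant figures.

0.0205 kg/m³

For an instantaneous plane source, C(x,t) = M/(n_e·A·√(4πDt)) · exp(−(x−vt)²/(4Dt)), with n_e·A the pore (flow) area.
Plume center vt = 0.16 × 72 = 11.52 m, so the well at 10 m is 1.52 m upgradient of the peak.
√(4πDt) = 7.490 m, giving peak height M/(n_e·A·√(4πDt)) = 22/(0.37 × 340 × 7.490) = 0.02335 kg/m³.
(x−vt)²/(4Dt) = (-1.52)²/(4 × 0.062 × 72) = 0.1294; exp(−0.1294) = 0.8786.
C = 0.02335 × 0.8786 = 0.0205 kg/m³.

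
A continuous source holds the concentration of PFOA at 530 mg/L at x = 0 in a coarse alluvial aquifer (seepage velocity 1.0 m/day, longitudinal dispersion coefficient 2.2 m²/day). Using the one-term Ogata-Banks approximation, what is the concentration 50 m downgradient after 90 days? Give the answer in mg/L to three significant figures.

For a continuous step input, C/C₀ ≈ ½·erfc((x−vt)/(2√(Dt))).
vt = 1.0 × 90 = 90 m and 2√(Dt) = 2√(2.2 × 90) = 28.14 m.
Argument (x−vt)/(2√(Dt)) = (50 − 90)/28.14 = -1.421; ½·erfc(-1.421) = 0.9778.
C = 530 × 0.9778 = 518 mg/L.

518 mg/L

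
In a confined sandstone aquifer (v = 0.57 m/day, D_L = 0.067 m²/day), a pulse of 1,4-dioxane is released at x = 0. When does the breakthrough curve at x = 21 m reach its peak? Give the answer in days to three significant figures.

36.6 days

For the 1D instantaneous-source solution, setting ∂C/∂t = 0 at fixed x gives v²t² + 2Dt − x² = 0, so t = (√(D² + v²x²) − D)/v².
√(D² + v²x²) = √(0.067² + 0.57² × 21²) = 11.97; v² = 0.3249.
t = (11.97 − 0.067)/0.3249 = 36.6 days (vs. the pure-advection estimate x/v = 36.8 d).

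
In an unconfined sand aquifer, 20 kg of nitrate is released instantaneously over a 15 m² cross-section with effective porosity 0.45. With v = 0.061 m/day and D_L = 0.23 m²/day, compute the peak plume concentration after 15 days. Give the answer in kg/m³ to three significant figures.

0.450 kg/m³

The peak of an instantaneous 1D plume sits at x = vt; there the Gaussian factor is 1 and C_max = M/(n_e·A·√(4πDt)), where n_e·A is the pore area the mass is dissolved in.
√(4πDt) = √(4π × 0.23 × 15) = 6.584 m, so C_max = 20/(0.45 × 15 × 6.584) = 0.450 kg/m³.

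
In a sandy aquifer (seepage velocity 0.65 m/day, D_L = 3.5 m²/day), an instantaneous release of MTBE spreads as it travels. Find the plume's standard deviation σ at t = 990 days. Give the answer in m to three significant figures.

Dispersive spreading gives a Gaussian with σ² = 2Dt; advection only shifts the center.
σ = √(2 × 3.5 × 990) = 83.2 m.

83.2 m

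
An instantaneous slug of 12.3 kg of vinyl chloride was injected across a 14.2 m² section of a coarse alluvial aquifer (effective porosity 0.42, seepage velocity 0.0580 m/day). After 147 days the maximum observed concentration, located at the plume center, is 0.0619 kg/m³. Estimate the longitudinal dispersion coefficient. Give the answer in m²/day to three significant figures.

At the plume center C_max = M/(n_e·A·√(4πDt)), so D = M²/(4πt·(n_e·A·C_max)²).
n_e·A·C_max = 0.42 × 14.2 × 0.0619 = 0.3692 kg/m.
D = 12.3²/(4π × 147 × 0.3692²) = 0.601 m²/day.

0.601 m²/day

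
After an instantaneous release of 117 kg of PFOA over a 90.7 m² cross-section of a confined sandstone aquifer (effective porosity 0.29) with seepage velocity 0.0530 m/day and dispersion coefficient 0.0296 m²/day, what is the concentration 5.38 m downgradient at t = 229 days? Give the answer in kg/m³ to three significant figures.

0.0895 kg/m³

For an instantaneous plane source, C(x,t) = M/(n_e·A·√(4πDt)) · exp(−(x−vt)²/(4Dt)), with n_e·A the pore (flow) area.
Plume center vt = 0.0530 × 229 = 12.137 m, so the well at 5.38 m is 6.757 m upgradient of the peak.
√(4πDt) = 9.229 m, giving peak height M/(n_e·A·√(4πDt)) = 117/(0.29 × 90.7 × 9.229) = 0.4820 kg/m³.
(x−vt)²/(4Dt) = (-6.757)²/(4 × 0.0296 × 229) = 1.684; exp(−1.684) = 0.1856.
C = 0.4820 × 0.1856 = 0.0895 kg/m³.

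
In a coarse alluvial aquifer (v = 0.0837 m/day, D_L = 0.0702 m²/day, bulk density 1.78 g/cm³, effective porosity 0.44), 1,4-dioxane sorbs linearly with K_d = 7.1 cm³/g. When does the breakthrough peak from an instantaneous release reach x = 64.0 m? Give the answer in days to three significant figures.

22400 days

Retardation factor R = 1 + ρ_b·K_d/n = 1 + 1.78 × 7.1/0.44 = 29.72.
Sorption retards both mechanisms: v_R = v/R = 0.002816 m/day, D_R = D/R = 0.002362 m²/day.
Peak time from v_R²t² + 2D_R t − x² = 0: t = (√(D_R² + v_R²x²) − D_R)/v_R².
√(D_R² + v_R²x²) = √(0.002362² + 0.002816² × 64.0²) = 0.1802; v_R² = 7.930e-06.
t = (0.1802 − 0.002362)/7.930e-06 = 22400 days.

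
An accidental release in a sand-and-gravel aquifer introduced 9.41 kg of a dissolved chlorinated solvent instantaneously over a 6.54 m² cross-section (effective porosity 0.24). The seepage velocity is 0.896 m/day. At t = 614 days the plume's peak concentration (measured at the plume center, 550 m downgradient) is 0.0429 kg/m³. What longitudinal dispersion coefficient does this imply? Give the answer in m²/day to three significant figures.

2.53 m²/day

At the plume center C_max = M/(n_e·A·√(4πDt)), so D = M²/(4πt·(n_e·A·C_max)²).
n_e·A·C_max = 0.24 × 6.54 × 0.0429 = 0.06734 kg/m.
D = 9.41²/(4π × 614 × 0.06734²) = 2.53 m²/day.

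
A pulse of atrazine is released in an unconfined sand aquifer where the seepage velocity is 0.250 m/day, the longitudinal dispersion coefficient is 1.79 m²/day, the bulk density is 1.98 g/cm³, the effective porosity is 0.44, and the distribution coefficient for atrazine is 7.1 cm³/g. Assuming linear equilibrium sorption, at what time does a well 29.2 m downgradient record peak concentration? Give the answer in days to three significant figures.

Retardation factor R = 1 + ρ_b·K_d/n = 1 + 1.98 × 7.1/0.44 = 32.95.
Sorption retards both mechanisms: v_R = v/R = 0.007587 m/day, D_R = D/R = 0.05432 m²/day.
Peak time from v_R²t² + 2D_R t − x² = 0: t = (√(D_R² + v_R²x²) − D_R)/v_R².
√(D_R² + v_R²x²) = √(0.05432² + 0.007587² × 29.2²) = 0.2281; v_R² = 5.756e-05.
t = (0.2281 − 0.05432)/5.756e-05 = 3020 days.

3020 days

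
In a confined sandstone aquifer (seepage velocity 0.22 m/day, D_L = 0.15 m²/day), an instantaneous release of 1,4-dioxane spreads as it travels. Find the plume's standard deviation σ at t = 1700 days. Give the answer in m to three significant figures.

Dispersive spreading gives a Gaussian with σ² = 2Dt; advection only shifts the center.
σ = √(2 × 0.15 × 1700) = 22.6 m.

22.6 m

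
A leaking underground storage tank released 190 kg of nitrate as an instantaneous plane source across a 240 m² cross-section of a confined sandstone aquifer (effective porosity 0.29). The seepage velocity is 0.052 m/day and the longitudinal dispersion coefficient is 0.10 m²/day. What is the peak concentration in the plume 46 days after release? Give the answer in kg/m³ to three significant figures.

0.359 kg/m³

The peak of an instantaneous 1D plume sits at x = vt; there the Gaussian factor is 1 and C_max = M/(n_e·A·√(4πDt)), where n_e·A is the pore area the mass is dissolved in.
√(4πDt) = √(4π × 0.10 × 46) = 7.603 m, so C_max = 190/(0.29 × 240 × 7.603) = 0.359 kg/m³.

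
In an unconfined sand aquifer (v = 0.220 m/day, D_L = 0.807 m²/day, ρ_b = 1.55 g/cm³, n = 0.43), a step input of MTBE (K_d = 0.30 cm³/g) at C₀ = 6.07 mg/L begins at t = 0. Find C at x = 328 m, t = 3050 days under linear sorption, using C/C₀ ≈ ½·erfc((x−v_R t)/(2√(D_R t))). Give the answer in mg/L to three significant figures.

2.76 mg/L

Retardation factor R = 1 + ρ_b·K_d/n = 1 + 1.55 × 0.30/0.43 = 2.081.
Sorption retards both mechanisms: v_R = v/R = 0.1057 m/day, D_R = D/R = 0.3878 m²/day.
v_R·t = 0.1057 × 3050 = 322.385 m; 2√(D_R t) = 68.78 m; argument = (328 − 322.385)/68.78 = 0.08164.
C = C₀ × ½·erfc(0.08164) = 6.07 × 0.4540 = 2.76 mg/L.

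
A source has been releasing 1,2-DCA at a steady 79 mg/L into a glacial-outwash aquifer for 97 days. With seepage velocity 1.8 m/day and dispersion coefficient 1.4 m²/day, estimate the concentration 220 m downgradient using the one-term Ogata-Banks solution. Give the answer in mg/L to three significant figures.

For a continuous step input, C/C₀ ≈ ½·erfc((x−vt)/(2√(Dt))).
vt = 1.8 × 97 = 174.6 m and 2√(Dt) = 2√(1.4 × 97) = 23.31 m.
Argument (x−vt)/(2√(Dt)) = (220 − 174.6)/23.31 = 1.948; ½·erfc(1.948) = 0.002936.
C = 79 × 0.002936 = 0.232 mg/L.

0.232 mg/L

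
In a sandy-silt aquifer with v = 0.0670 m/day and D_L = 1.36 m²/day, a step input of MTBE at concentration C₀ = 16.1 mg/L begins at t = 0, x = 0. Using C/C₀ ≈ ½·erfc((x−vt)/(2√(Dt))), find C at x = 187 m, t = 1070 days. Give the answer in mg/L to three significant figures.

0.262 mg/L

For a continuous step input, C/C₀ ≈ ½·erfc((x−vt)/(2√(Dt))).
vt = 0.0670 × 1070 = 71.69 m and 2√(Dt) = 2√(1.36 × 1070) = 76.29 m.
Argument (x−vt)/(2√(Dt)) = (187 − 71.69)/76.29 = 1.511; ½·erfc(1.511) = 0.01630.
C = 16.1 × 0.01630 = 0.262 mg/L.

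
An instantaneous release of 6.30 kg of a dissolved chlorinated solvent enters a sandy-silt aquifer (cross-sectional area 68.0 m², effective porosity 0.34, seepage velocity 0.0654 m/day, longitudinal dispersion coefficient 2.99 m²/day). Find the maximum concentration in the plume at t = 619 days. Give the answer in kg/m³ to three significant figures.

The peak of an instantaneous 1D plume sits at x = vt; there the Gaussian factor is 1 and C_max = M/(n_e·A·√(4πDt)), where n_e·A is the pore area the mass is dissolved in.
√(4πDt) = √(4π × 2.99 × 619) = 152.5 m, so C_max = 6.30/(0.34 × 68.0 × 152.5) = 0.00179 kg/m³.

0.00179 kg/m³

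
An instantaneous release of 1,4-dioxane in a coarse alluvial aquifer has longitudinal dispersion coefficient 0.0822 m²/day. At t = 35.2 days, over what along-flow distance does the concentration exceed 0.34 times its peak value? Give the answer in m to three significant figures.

7.07 m

The plume is Gaussian with σ = √(2Dt) = √(2 × 0.0822 × 35.2) = 2.406 m.
C/C_peak = exp(−Δx²/(2σ²)) = 0.34 ⇒ Δx = σ·√(−2 ln 0.34) = 2.406 × 1.469 = 3.534 m.
Width = 2Δx = 7.07 m.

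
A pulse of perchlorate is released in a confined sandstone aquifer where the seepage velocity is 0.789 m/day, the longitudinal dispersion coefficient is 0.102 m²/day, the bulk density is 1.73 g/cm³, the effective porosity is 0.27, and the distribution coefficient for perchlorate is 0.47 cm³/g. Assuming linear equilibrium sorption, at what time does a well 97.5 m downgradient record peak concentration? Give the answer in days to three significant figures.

495 days

Retardation factor R = 1 + ρ_b·K_d/n = 1 + 1.73 × 0.47/0.27 = 4.011.
Sorption retards both mechanisms: v_R = v/R = 0.1967 m/day, D_R = D/R = 0.02543 m²/day.
Peak time from v_R²t² + 2D_R t − x² = 0: t = (√(D_R² + v_R²x²) − D_R)/v_R².
√(D_R² + v_R²x²) = √(0.02543² + 0.1967² × 97.5²) = 19.18; v_R² = 0.03869.
t = (19.18 − 0.02543)/0.03869 = 495 days.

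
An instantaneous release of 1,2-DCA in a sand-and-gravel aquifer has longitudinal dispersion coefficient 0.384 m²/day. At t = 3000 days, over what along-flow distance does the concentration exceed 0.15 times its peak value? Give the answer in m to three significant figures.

The plume is Gaussian with σ = √(2Dt) = √(2 × 0.384 × 3000) = 48.00 m.
C/C_peak = exp(−Δx²/(2σ²)) = 0.15 ⇒ Δx = σ·√(−2 ln 0.15) = 48.00 × 1.948 = 93.50 m.
Width = 2Δx = 187 m.

187 m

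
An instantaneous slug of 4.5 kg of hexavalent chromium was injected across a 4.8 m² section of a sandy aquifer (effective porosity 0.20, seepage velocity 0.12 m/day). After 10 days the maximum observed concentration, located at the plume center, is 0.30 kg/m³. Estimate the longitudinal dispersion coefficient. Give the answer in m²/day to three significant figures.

At the plume center C_max = M/(n_e·A·√(4πDt)), so D = M²/(4πt·(n_e·A·C_max)²).
n_e·A·C_max = 0.20 × 4.8 × 0.30 = 0.2880 kg/m.
D = 4.5²/(4π × 10 × 0.2880²) = 1.94 m²/day.

1.94 m²/day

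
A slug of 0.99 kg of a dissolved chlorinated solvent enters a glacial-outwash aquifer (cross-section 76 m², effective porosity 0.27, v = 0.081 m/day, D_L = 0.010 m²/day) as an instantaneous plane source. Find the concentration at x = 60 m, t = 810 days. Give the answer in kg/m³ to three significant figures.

0.00181 kg/m³

For an instantaneous plane source, C(x,t) = M/(n_e·A·√(4πDt)) · exp(−(x−vt)²/(4Dt)), with n_e·A the pore (flow) area.
Plume center vt = 0.081 × 810 = 65.61 m, so the well at 60 m is 5.61 m upgradient of the peak.
√(4πDt) = 10.09 m, giving peak height M/(n_e·A·√(4πDt)) = 0.99/(0.27 × 76 × 10.09) = 0.004782 kg/m³.
(x−vt)²/(4Dt) = (-5.61)²/(4 × 0.010 × 810) = 0.9714; exp(−0.9714) = 0.3786.
C = 0.004782 × 0.3786 = 0.00181 kg/m³.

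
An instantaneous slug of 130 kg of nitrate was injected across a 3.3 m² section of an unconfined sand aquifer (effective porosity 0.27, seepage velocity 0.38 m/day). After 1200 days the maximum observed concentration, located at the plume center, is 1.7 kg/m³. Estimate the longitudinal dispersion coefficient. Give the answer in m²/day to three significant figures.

At the plume center C_max = M/(n_e·A·√(4πDt)), so D = M²/(4πt·(n_e·A·C_max)²).
n_e·A·C_max = 0.27 × 3.3 × 1.7 = 1.515 kg/m.
D = 130²/(4π × 1200 × 1.515²) = 0.488 m²/day.

0.488 m²/day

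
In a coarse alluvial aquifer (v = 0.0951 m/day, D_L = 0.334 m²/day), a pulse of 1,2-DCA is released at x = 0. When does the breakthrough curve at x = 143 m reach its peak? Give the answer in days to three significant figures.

For the 1D instantaneous-source solution, setting ∂C/∂t = 0 at fixed x gives v²t² + 2Dt − x² = 0, so t = (√(D² + v²x²) − D)/v².
√(D² + v²x²) = √(0.334² + 0.0951² × 143²) = 13.60; v² = 0.00904401.
t = (13.60 − 0.334)/0.00904401 = 1470 days (vs. the pure-advection estimate x/v = 1500 d).

1470 days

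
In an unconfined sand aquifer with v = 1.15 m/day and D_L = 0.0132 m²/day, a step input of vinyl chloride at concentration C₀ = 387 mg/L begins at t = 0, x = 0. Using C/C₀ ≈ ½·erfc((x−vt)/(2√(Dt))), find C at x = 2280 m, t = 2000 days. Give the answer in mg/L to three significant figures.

For a continuous step input, C/C₀ ≈ ½·erfc((x−vt)/(2√(Dt))).
vt = 1.15 × 2000 = 2300 m and 2√(Dt) = 2√(0.0132 × 2000) = 10.28 m.
Argument (x−vt)/(2√(Dt)) = (2280 − 2300)/10.28 = -1.946; ½·erfc(-1.946) = 0.9970.
C = 387 × 0.9970 = 386 mg/L.

386 mg/L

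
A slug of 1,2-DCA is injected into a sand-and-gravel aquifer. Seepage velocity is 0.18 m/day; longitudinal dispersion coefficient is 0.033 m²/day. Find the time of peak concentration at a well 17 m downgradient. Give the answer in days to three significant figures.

93.4 days

For the 1D instantaneous-source solution, setting ∂C/∂t = 0 at fixed x gives v²t² + 2Dt − x² = 0, so t = (√(D² + v²x²) − D)/v².
√(D² + v²x²) = √(0.033² + 0.18² × 17²) = 3.060; v² = 0.0324.
t = (3.060 − 0.033)/0.0324 = 93.4 days (vs. the pure-advection estimate x/v = 94.4 d).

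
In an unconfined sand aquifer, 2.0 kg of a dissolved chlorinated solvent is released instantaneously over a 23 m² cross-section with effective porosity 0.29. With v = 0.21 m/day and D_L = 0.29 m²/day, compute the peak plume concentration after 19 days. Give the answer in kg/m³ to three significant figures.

The peak of an instantaneous 1D plume sits at x = vt; there the Gaussian factor is 1 and C_max = M/(n_e·A·√(4πDt)), where n_e·A is the pore area the mass is dissolved in.
√(4πDt) = √(4π × 0.29 × 19) = 8.321 m, so C_max = 2.0/(0.29 × 23 × 8.321) = 0.0360 kg/m³.

0.0360 kg/m³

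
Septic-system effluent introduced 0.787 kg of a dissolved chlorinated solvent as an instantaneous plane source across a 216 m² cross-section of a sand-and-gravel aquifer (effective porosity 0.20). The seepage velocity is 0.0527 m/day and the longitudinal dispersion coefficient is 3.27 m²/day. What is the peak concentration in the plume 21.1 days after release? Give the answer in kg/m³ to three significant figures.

The peak of an instantaneous 1D plume sits at x = vt; there the Gaussian factor is 1 and C_max = M/(n_e·A·√(4πDt)), where n_e·A is the pore area the mass is dissolved in.
√(4πDt) = √(4π × 3.27 × 21.1) = 29.45 m, so C_max = 0.787/(0.20 × 216 × 29.45) = 0.000619 kg/m³.

0.000619 kg/m³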